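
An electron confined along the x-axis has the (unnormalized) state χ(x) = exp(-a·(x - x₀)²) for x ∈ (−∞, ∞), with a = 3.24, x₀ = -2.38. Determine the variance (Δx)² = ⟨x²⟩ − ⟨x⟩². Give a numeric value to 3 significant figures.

0.0772

Compute ⟨x⟩ and ⟨x²⟩ separately, then (Δx)² = ⟨x²⟩ − ⟨x⟩².
Gaussian moments (u = x − x₀): ∫u^(2j)·e^(−2au²) du = (2j−1)!!/(4a)^j · √(π/(2a)), odd powers integrate to 0; here √(π/(2a)) = 0.69629.
Normalization: ∫|χ|² dx = 0.69629.
⟨x⟩ = -2.3800 and ⟨x²⟩ = 5.7416.
(Δx)² = 5.7416 − (-2.3800)² = 0.077160.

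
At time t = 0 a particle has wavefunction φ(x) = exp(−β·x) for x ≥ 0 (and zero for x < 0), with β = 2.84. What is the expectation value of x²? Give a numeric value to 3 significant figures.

0.0620

⟨x²⟩ = ∫ x²·|φ|² dx / ∫|φ|² dx (integrals over the domain).
Every integrand reduces to terms xʲ·e^(−2βx) on [0, ∞); use ∫₀^∞ xʲ·e^(−2βx) dx = j!/(2β)^(j+1).
State is unnormalized: ∫|φ|² dx = 0.17606, and ∫φ*·x²·φ dx = 0.010914, so ⟨x²⟩ = 0.010914 / 0.17606.
⟨x²⟩ = 0.061992.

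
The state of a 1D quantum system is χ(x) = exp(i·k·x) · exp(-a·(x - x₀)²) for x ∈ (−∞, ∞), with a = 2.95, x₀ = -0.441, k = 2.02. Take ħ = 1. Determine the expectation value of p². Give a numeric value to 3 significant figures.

p² χ = −ħ² d²χ/dx²; ⟨p²⟩ = −ħ² ∫ χ*·χ'' dx / ∫|χ|² dx.
Gaussian moments (u = x − x₀): ∫u^(2j)·e^(−2au²) du = (2j−1)!!/(4a)^j · √(π/(2a)), odd powers integrate to 0; here √(π/(2a)) = 0.72971. Derivatives: χ′ = (ik − 2au)·χ, χ″ = ((ik − 2au)² − 2a)·χ; the odd-in-u pieces drop out.
State is unnormalized: ∫|χ|² dx = 0.72971, and ∫χ*·(−ħ² χ'') dx = 5.1301, so ⟨p²⟩ = 5.1301 / 0.72971.
⟨p²⟩ = 7.0304.

7.03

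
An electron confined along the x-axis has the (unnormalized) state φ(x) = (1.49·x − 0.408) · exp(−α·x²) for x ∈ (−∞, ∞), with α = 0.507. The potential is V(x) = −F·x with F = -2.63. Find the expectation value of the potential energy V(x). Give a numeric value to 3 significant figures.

-1.25

⟨V⟩ = ∫ V(x)·|φ|² dx / ∫|φ|² dx.
Expand each integrand as polynomial × e^(−2αx²) and use ∫x^(2j)·e^(−2αx²) dx = (2j−1)!!/(4α)^j · √(π/(2α)), odd powers → 0; here √(π/(2α)) = 1.7602.
State is unnormalized: ∫|φ|² dx = 2.2199, and ∫φ*·V(x)·φ dx = -2.7754, so ⟨V⟩ = -2.7754 / 2.2199.
⟨V⟩ = -1.2502.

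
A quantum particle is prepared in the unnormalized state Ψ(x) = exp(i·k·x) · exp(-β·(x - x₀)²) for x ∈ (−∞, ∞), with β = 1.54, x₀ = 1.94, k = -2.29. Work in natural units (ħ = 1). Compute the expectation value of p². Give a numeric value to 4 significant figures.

p² Ψ = −ħ² d²Ψ/dx²; ⟨p²⟩ = −ħ² ∫ Ψ*·Ψ'' dx / ∫|Ψ|² dx.
Gaussian moments (u = x − x₀): ∫u^(2j)·e^(−2βu²) du = (2j−1)!!/(4β)^j · √(π/(2β)), odd powers integrate to 0; here √(π/(2β)) = 1.0099. Derivatives: Ψ′ = (ik − 2βu)·Ψ, Ψ″ = ((ik − 2βu)² − 2β)·Ψ; the odd-in-u pieces drop out.
State is unnormalized: ∫|Ψ|² dx = 1.0099, and ∫Ψ*·(−ħ² Ψ'') dx = 6.8516, so ⟨p²⟩ = 6.8516 / 1.0099.
⟨p²⟩ = 6.7841.

6.784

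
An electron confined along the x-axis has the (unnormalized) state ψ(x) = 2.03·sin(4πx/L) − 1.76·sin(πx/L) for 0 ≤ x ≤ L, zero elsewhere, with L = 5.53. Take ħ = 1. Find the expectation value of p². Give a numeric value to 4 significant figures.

3.086

p² ψ = −ħ² d²ψ/dx²; ⟨p²⟩ = −ħ² ∫ ψ*·ψ'' dx / ∫|ψ|² dx.
d²/dx² sin(jπx/L) = −(jπ/L)²·sin(jπx/L); on 0 ≤ x ≤ L, ∫sin²(jπx/L) dx = L/2 and ∫sin(jπx/L)·sin(lπx/L) dx = 0 for j ≠ l, so only diagonal terms survive in ∫|ψ|² and ∫ψ·ψ″; ∫ψ·ψ′ dx = [ψ²/2] between the walls = 0.
State is unnormalized: ∫|ψ|² dx = 19.959, and ∫ψ*·(−ħ² ψ'') dx = 61.602, so ⟨p²⟩ = 61.602 / 19.959.
⟨p²⟩ = 3.0864.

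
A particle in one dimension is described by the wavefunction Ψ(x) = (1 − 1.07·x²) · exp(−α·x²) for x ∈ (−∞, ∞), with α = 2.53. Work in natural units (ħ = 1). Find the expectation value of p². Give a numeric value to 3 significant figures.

3.97

p² Ψ = −ħ² d²Ψ/dx²; ⟨p²⟩ = −ħ² ∫ Ψ*·Ψ'' dx / ∫|Ψ|² dx.
Expand each integrand as polynomial × e^(−2αx²) and use ∫x^(2j)·e^(−2αx²) dx = (2j−1)!!/(4α)^j · √(π/(2α)), odd powers → 0; here √(π/(2α)) = 0.78795. Differentiate with the product rule, d/dx e^(−αx²) = −2αx·e^(−αx²).
State is unnormalized: ∫|Ψ|² dx = 0.64776, and ∫Ψ*·(−ħ² Ψ'') dx = 2.5711, so ⟨p²⟩ = 2.5711 / 0.64776.
⟨p²⟩ = 3.9692.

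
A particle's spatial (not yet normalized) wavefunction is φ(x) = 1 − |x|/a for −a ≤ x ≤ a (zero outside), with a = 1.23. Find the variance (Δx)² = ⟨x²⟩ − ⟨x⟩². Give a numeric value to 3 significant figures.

0.151

Compute ⟨x⟩ and ⟨x²⟩ separately, then (Δx)² = ⟨x²⟩ − ⟨x⟩².
φ is even, so ∫ over [−a, a] = 2∫₀ᵃ with φ = 1 − x/a there: ∫₀ᵃ (1 − x/a)² dx = a/3, ∫₀ᵃ x²(1 − x/a)² dx = a³/30, ∫₀ᵃ x⁴(1 − x/a)² dx = a⁵/105.
Normalization: ∫|φ|² dx = 0.82000.
⟨x⟩ = 0.0000 and ⟨x²⟩ = 0.15129.
(Δx)² = 0.15129 − (0.0000)² = 0.15129.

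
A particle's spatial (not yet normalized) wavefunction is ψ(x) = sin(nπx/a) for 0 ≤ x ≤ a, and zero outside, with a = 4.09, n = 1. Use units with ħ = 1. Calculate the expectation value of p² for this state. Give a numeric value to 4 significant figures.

0.5900

p² ψ = −ħ² d²ψ/dx²; ⟨p²⟩ = −ħ² ∫ ψ*·ψ'' dx / ∫|ψ|² dx.
d/dx sin(nπx/a) = (nπ/a)·cos(nπx/a) and d²/dx² sin(nπx/a) = −(nπ/a)²·sin(nπx/a); on 0 ≤ x ≤ a, ∫sin²(nπx/a) dx = a/2 and ∫sin(nπx/a)·cos(nπx/a) dx = 0.
State is unnormalized: ∫|ψ|² dx = 2.0450, and ∫ψ*·(−ħ² ψ'') dx = 1.2066, so ⟨p²⟩ = 1.2066 / 2.0450.
⟨p²⟩ = 0.59000.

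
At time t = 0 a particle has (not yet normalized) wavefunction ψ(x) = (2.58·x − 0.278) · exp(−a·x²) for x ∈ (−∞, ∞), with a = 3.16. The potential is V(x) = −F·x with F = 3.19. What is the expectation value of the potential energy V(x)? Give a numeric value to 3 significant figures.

0.599

⟨V⟩ = ∫ V(x)·|ψ|² dx / ∫|ψ|² dx.
Expand each integrand as polynomial × e^(−2ax²) and use ∫x^(2j)·e^(−2ax²) dx = (2j−1)!!/(4a)^j · √(π/(2a)), odd powers → 0; here √(π/(2a)) = 0.70504.
State is unnormalized: ∫|ψ|² dx = 0.42577, and ∫ψ*·V(x)·ψ dx = 0.25524, so ⟨V⟩ = 0.25524 / 0.42577.
⟨V⟩ = 0.59948.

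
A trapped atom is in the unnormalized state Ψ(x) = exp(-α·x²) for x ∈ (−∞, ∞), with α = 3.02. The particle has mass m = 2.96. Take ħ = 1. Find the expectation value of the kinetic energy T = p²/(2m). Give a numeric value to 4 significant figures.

T = −(ħ²/2m) d²/dx², so ⟨T⟩ = −(ħ²/2m) ∫ Ψ*·Ψ'' dx / ∫|Ψ|² dx; with m = 2.96.
Gaussian moments: ∫x^(2j)·e^(−2αx²) dx = (2j−1)!!/(4α)^j · √(π/(2α)), odd powers integrate to 0; here √(π/(2α)) = 0.72120. Derivatives: d/dx e^(−αx²) = −2αx·e^(−αx²), d²/dx² e^(−αx²) = (4α²x² − 2α)·e^(−αx²).
State is unnormalized: ∫|Ψ|² dx = 0.72120, and ∫Ψ*·(−ħ²/2m · Ψ'') dx = 0.36791, so ⟨T⟩ = 0.36791 / 0.72120.
⟨T⟩ = 0.51014.

0.5101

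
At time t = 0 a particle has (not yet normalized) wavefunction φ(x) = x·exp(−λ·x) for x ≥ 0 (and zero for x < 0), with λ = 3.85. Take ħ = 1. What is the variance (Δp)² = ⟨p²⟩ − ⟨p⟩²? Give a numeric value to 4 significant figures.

Compute ⟨p⟩ and ⟨p²⟩ separately; (Δp)² = ⟨p²⟩ − ⟨p⟩².
Differentiate x·exp(−λ·x) with the product rule; every integrand then reduces to terms xʲ·e^(−2λx) on [0, ∞), with ∫₀^∞ xʲ·e^(−2λx) dx = j!/(2λ)^(j+1).
Normalization: ∫|φ|² dx = 0.0043808.
⟨p⟩ = 0.0000 and ⟨p²⟩ = 14.823.
(Δp)² = 14.823 − (0.0000)² = 14.823.

14.82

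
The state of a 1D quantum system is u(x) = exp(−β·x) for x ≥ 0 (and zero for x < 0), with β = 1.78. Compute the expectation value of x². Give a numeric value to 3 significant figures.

⟨x²⟩ = ∫ x²·|u|² dx / ∫|u|² dx (integrals over the domain).
Every integrand reduces to terms xʲ·e^(−2βx) on [0, ∞); use ∫₀^∞ xʲ·e^(−2βx) dx = j!/(2β)^(j+1).
State is unnormalized: ∫|u|² dx = 0.28090, and ∫u*·x²·u dx = 0.044328, so ⟨x²⟩ = 0.044328 / 0.28090.
⟨x²⟩ = 0.15781.

0.158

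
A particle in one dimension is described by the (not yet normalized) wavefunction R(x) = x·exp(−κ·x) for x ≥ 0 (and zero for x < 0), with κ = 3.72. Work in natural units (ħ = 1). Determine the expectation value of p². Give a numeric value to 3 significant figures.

13.8

p² R = −ħ² d²R/dx²; ⟨p²⟩ = −ħ² ∫ R*·R'' dx / ∫|R|² dx.
Differentiate x·exp(−κ·x) with the product rule; every integrand then reduces to terms xʲ·e^(−2κx) on [0, ∞), with ∫₀^∞ xʲ·e^(−2κx) dx = j!/(2κ)^(j+1).
State is unnormalized: ∫|R|² dx = 0.0048564, and ∫R*·(−ħ² R'') dx = 0.067204, so ⟨p²⟩ = 0.067204 / 0.0048564.
⟨p²⟩ = 13.838.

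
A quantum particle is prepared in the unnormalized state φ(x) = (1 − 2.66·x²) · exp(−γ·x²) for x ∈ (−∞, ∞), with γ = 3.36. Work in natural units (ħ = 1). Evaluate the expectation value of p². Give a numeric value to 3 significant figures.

p² φ = −ħ² d²φ/dx²; ⟨p²⟩ = −ħ² ∫ φ*·φ'' dx / ∫|φ|² dx.
Expand each integrand as polynomial × e^(−2γx²) and use ∫x^(2j)·e^(−2γx²) dx = (2j−1)!!/(4γ)^j · √(π/(2γ)), odd powers → 0; here √(π/(2γ)) = 0.68374. Differentiate with the product rule, d/dx e^(−γx²) = −2γx·e^(−γx²).
State is unnormalized: ∫|φ|² dx = 0.49344, and ∫φ*·(−ħ² φ'') dx = 3.8367, so ⟨p²⟩ = 3.8367 / 0.49344.
⟨p²⟩ = 7.7753.

7.78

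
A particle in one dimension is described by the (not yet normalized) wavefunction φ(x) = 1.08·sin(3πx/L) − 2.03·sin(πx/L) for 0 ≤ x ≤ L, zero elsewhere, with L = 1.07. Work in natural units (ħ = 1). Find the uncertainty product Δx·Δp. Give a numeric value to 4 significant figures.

0.5503

Δx = √(⟨x²⟩−⟨x⟩²), Δp = √(⟨p²⟩−⟨p⟩²).
On 0 ≤ x ≤ L (j ≠ l): ∫sin²(jπx/L) dx = L/2, ∫sin(jπx/L)·sin(lπx/L) dx = 0; diagonal moments ∫x·sin²(jπx/L) dx = L²/4, ∫x²·sin²(jπx/L) dx = L³·(1/6 − 1/(4j²π²)); cross terms ∫x·sin(jπx/L)·sin(lπx/L) dx = 0 for j + l even and −4jlL²/(π²(j² − l²)²) for j + l odd, ∫x²·sin(jπx/L)·sin(lπx/L) dx = (−1)^(j+l)·4jlL³/(π²(j² − l²)²); higher powers the same way via product-to-sum and parts. d²/dx² sin(jπx/L) = −(jπ/L)²·sin(jπx/L); on 0 ≤ x ≤ L, ∫sin²(jπx/L) dx = L/2 and ∫sin(jπx/L)·sin(lπx/L) dx = 0 for j ≠ l, so only diagonal terms survive in ∫|φ|² and ∫φ·φ″; ∫φ·φ′ dx = [φ²/2] between the walls = 0.
Normalization: ∫|φ|² dx = 2.8287.
⟨x⟩ = 0.53500, ⟨x²⟩ = 0.29893 ⇒ Δx = 0.11272.
⟨p⟩ = 0.0000, ⟨p²⟩ = 23.834 ⇒ Δp = 4.8820.
Δx·Δp = 0.55028.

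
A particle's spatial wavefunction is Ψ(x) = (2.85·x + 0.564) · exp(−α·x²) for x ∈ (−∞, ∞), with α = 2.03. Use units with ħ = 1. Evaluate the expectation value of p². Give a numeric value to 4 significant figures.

p² Ψ = −ħ² d²Ψ/dx²; ⟨p²⟩ = −ħ² ∫ Ψ*·Ψ'' dx / ∫|Ψ|² dx.
Expand each integrand as polynomial × e^(−2αx²) and use ∫x^(2j)·e^(−2αx²) dx = (2j−1)!!/(4α)^j · √(π/(2α)), odd powers → 0; here √(π/(2α)) = 0.87965. Differentiate with the product rule, d/dx e^(−αx²) = −2αx·e^(−αx²).
State is unnormalized: ∫|Ψ|² dx = 1.1597, and ∫Ψ*·(−ħ² Ψ'') dx = 5.9268, so ⟨p²⟩ = 5.9268 / 1.1597.
⟨p²⟩ = 5.1104.

5.110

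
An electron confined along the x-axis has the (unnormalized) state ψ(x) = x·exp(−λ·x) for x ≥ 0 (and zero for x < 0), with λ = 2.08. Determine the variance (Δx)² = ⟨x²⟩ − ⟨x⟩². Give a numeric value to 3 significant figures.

0.173

Compute ⟨x⟩ and ⟨x²⟩ separately, then (Δx)² = ⟨x²⟩ − ⟨x⟩².
Every integrand reduces to terms xʲ·e^(−2λx) on [0, ∞); use ∫₀^∞ xʲ·e^(−2λx) dx = j!/(2λ)^(j+1).
Normalization: ∫|ψ|² dx = 0.027781.
⟨x⟩ = 0.72115 and ⟨x²⟩ = 0.69342.
(Δx)² = 0.69342 − (0.72115)² = 0.17335.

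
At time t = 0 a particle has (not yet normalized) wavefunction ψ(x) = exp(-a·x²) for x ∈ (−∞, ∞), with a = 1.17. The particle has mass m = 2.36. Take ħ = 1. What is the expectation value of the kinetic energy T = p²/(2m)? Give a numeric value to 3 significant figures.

0.248

T = −(ħ²/2m) d²/dx², so ⟨T⟩ = −(ħ²/2m) ∫ ψ*·ψ'' dx / ∫|ψ|² dx; with m = 2.36.
Gaussian moments: ∫x^(2j)·e^(−2ax²) dx = (2j−1)!!/(4a)^j · √(π/(2a)), odd powers integrate to 0; here √(π/(2a)) = 1.1587. Derivatives: d/dx e^(−ax²) = −2ax·e^(−ax²), d²/dx² e^(−ax²) = (4a²x² − 2a)·e^(−ax²).
State is unnormalized: ∫|ψ|² dx = 1.1587, and ∫ψ*·(−ħ²/2m · ψ'') dx = 0.28722, so ⟨T⟩ = 0.28722 / 1.1587.
⟨T⟩ = 0.24788.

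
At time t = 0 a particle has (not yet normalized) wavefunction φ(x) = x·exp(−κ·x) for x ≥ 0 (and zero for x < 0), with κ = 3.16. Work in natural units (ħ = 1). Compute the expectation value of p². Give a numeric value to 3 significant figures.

9.99

p² φ = −ħ² d²φ/dx²; ⟨p²⟩ = −ħ² ∫ φ*·φ'' dx / ∫|φ|² dx.
Differentiate x·exp(−κ·x) with the product rule; every integrand then reduces to terms xʲ·e^(−2κx) on [0, ∞), with ∫₀^∞ xʲ·e^(−2κx) dx = j!/(2κ)^(j+1).
State is unnormalized: ∫|φ|² dx = 0.0079228, and ∫φ*·(−ħ² φ'') dx = 0.079114, so ⟨p²⟩ = 0.079114 / 0.0079228.
⟨p²⟩ = 9.9856.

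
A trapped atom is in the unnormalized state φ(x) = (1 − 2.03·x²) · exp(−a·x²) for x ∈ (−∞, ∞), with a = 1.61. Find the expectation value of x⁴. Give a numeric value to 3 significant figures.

0.144

⟨x⁴⟩ = ∫ x⁴·|φ|² dx / ∫|φ|² dx (integrals over the domain).
Expand each integrand as polynomial × e^(−2ax²) and use ∫x^(2j)·e^(−2ax²) dx = (2j−1)!!/(4a)^j · √(π/(2a)), odd powers → 0; here √(π/(2a)) = 0.98775.
State is unnormalized: ∫|φ|² dx = 0.65947, and ∫φ*·x⁴·φ dx = 0.094705, so ⟨x⁴⟩ = 0.094705 / 0.65947.
⟨x⁴⟩ = 0.14361.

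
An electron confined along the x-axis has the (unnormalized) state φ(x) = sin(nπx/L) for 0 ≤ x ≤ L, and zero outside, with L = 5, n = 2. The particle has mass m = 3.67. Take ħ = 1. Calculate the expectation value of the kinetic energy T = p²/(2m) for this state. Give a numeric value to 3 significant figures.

0.215

T = −(ħ²/2m) d²/dx², so ⟨T⟩ = −(ħ²/2m) ∫ φ*·φ'' dx / ∫|φ|² dx; with m = 3.67.
d/dx sin(nπx/L) = (nπ/L)·cos(nπx/L) and d²/dx² sin(nπx/L) = −(nπ/L)²·sin(nπx/L); on 0 ≤ x ≤ L, ∫sin²(nπx/L) dx = L/2 and ∫sin(nπx/L)·cos(nπx/L) dx = 0.
State is unnormalized: ∫|φ|² dx = 2.5000, and ∫φ*·(−ħ²/2m · φ'') dx = 0.53785, so ⟨T⟩ = 0.53785 / 2.5000.
⟨T⟩ = 0.21514.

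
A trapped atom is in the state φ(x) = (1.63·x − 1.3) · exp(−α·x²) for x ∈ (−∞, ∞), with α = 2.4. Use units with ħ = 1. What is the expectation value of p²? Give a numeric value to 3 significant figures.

p² φ = −ħ² d²φ/dx²; ⟨p²⟩ = −ħ² ∫ φ*·φ'' dx / ∫|φ|² dx.
Expand each integrand as polynomial × e^(−2αx²) and use ∫x^(2j)·e^(−2αx²) dx = (2j−1)!!/(4α)^j · √(π/(2α)), odd powers → 0; here √(π/(2α)) = 0.80901. Differentiate with the product rule, d/dx e^(−αx²) = −2αx·e^(−αx²).
State is unnormalized: ∫|φ|² dx = 1.5911, and ∫φ*·(−ħ² φ'') dx = 4.8934, so ⟨p²⟩ = 4.8934 / 1.5911.
⟨p²⟩ = 3.0755.

3.08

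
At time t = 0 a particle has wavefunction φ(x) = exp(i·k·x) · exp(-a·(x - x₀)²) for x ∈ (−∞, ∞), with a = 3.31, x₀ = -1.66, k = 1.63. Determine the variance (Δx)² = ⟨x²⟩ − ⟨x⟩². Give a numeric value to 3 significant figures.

Compute ⟨x⟩ and ⟨x²⟩ separately, then (Δx)² = ⟨x²⟩ − ⟨x⟩².
Gaussian moments (u = x − x₀): ∫u^(2j)·e^(−2au²) du = (2j−1)!!/(4a)^j · √(π/(2a)), odd powers integrate to 0; here √(π/(2a)) = 0.68888.
Normalization: ∫|φ|² dx = 0.68888.
⟨x⟩ = -1.6600 and ⟨x²⟩ = 2.8311.
(Δx)² = 2.8311 − (-1.6600)² = 0.075529.

0.0755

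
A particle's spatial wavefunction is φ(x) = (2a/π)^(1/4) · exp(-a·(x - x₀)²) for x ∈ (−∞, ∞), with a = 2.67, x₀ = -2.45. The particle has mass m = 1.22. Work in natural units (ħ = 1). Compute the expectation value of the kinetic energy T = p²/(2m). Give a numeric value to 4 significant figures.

1.094

T = −(ħ²/2m) d²/dx², so ⟨T⟩ = −(ħ²/2m) ∫ φ*·φ'' dx; with m = 1.22.
Gaussian moments (u = x − x₀): ∫u^(2j)·e^(−2au²) du = (2j−1)!!/(4a)^j · √(π/(2a)), odd powers integrate to 0; here √(π/(2a)) = 0.76702. Derivatives: d/dx e^(−au²) = −2au·e^(−au²), d²/dx² e^(−au²) = (4a²u² − 2a)·e^(−au²).
⟨T⟩ = 1.0943.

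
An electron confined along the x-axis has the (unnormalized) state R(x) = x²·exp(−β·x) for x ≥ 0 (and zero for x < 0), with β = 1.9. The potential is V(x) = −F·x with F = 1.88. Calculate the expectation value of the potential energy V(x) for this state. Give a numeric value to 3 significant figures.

-2.47

⟨V⟩ = ∫ V(x)·|R|² dx / ∫|R|² dx.
Every integrand reduces to terms xʲ·e^(−2βx) on [0, ∞); use ∫₀^∞ xʲ·e^(−2βx) dx = j!/(2β)^(j+1).
State is unnormalized: ∫|R|² dx = 0.030290, and ∫R*·V(x)·R dx = -0.074927, so ⟨V⟩ = -0.074927 / 0.030290.
⟨V⟩ = -2.4737.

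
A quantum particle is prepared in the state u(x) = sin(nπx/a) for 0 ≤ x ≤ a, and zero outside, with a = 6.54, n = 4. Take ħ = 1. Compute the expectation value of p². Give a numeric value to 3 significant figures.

p² u = −ħ² d²u/dx²; ⟨p²⟩ = −ħ² ∫ u*·u'' dx / ∫|u|² dx.
d/dx sin(nπx/a) = (nπ/a)·cos(nπx/a) and d²/dx² sin(nπx/a) = −(nπ/a)²·sin(nπx/a); on 0 ≤ x ≤ a, ∫sin²(nπx/a) dx = a/2 and ∫sin(nπx/a)·cos(nπx/a) dx = 0.
State is unnormalized: ∫|u|² dx = 3.2700, and ∫u*·(−ħ² u'') dx = 12.073, so ⟨p²⟩ = 12.073 / 3.2700.
⟨p²⟩ = 3.6920.

3.69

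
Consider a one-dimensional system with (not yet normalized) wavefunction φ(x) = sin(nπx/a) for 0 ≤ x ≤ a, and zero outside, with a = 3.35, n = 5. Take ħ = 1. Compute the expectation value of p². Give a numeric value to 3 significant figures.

p² φ = −ħ² d²φ/dx²; ⟨p²⟩ = −ħ² ∫ φ*·φ'' dx / ∫|φ|² dx.
d/dx sin(nπx/a) = (nπ/a)·cos(nπx/a) and d²/dx² sin(nπx/a) = −(nπ/a)²·sin(nπx/a); on 0 ≤ x ≤ a, ∫sin²(nπx/a) dx = a/2 and ∫sin(nπx/a)·cos(nπx/a) dx = 0.
State is unnormalized: ∫|φ|² dx = 1.6750, and ∫φ*·(−ħ² φ'') dx = 36.827, so ⟨p²⟩ = 36.827 / 1.6750.
⟨p²⟩ = 21.986.

22.0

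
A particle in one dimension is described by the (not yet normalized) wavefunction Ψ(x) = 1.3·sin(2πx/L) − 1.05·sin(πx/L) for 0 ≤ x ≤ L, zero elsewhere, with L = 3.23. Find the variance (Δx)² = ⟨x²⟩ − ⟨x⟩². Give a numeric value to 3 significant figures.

Compute ⟨x⟩ and ⟨x²⟩ separately, then (Δx)² = ⟨x²⟩ − ⟨x⟩².
On 0 ≤ x ≤ L (j ≠ l): ∫sin²(jπx/L) dx = L/2, ∫sin(jπx/L)·sin(lπx/L) dx = 0; diagonal moments ∫x·sin²(jπx/L) dx = L²/4, ∫x²·sin²(jπx/L) dx = L³·(1/6 − 1/(4j²π²)); cross terms ∫x·sin(jπx/L)·sin(lπx/L) dx = 0 for j + l even and −4jlL²/(π²(j² − l²)²) for j + l odd, ∫x²·sin(jπx/L)·sin(lπx/L) dx = (−1)^(j+l)·4jlL³/(π²(j² − l²)²); higher powers the same way via product-to-sum and parts.
Normalization: ∫|Ψ|² dx = 4.5099.
⟨x⟩ = 2.1838 and ⟨x²⟩ = 5.0262.
(Δx)² = 5.0262 − (2.1838)² = 0.25725.

0.257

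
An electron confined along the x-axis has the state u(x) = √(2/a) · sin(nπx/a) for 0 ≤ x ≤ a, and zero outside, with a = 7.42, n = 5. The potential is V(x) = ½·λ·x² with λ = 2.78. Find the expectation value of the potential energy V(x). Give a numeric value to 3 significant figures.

25.4

⟨V⟩ = ∫ V(x)·|u|² dx.
With sin²θ = (1 − cos2θ)/2 on 0 ≤ x ≤ a: ∫sin²(nπx/a) dx = a/2, ∫x·sin²(nπx/a) dx = a²/4, ∫x²·sin²(nπx/a) dx = a³·(1/6 − 1/(4n²π²)); higher powers xᵏ the same way, integrating xᵏ·cos(2nπx/a) by parts.
⟨V⟩ = 25.354.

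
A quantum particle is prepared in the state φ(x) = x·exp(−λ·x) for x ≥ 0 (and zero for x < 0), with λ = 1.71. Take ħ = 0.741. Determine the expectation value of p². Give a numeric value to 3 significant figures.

1.61

p² φ = −ħ² d²φ/dx²; ⟨p²⟩ = −ħ² ∫ φ*·φ'' dx / ∫|φ|² dx.
Differentiate x·exp(−λ·x) with the product rule; every integrand then reduces to terms xʲ·e^(−2λx) on [0, ∞), with ∫₀^∞ xʲ·e^(−2λx) dx = j!/(2λ)^(j+1).
State is unnormalized: ∫|φ|² dx = 0.049998, and ∫φ*·(−ħ² φ'') dx = 0.080275, so ⟨p²⟩ = 0.080275 / 0.049998.
⟨p²⟩ = 1.6056.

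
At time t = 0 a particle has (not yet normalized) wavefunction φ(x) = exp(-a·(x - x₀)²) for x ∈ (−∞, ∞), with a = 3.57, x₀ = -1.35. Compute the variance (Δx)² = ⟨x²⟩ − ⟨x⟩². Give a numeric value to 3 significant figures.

0.0700

Compute ⟨x⟩ and ⟨x²⟩ separately, then (Δx)² = ⟨x²⟩ − ⟨x⟩².
Gaussian moments (u = x − x₀): ∫u^(2j)·e^(−2au²) du = (2j−1)!!/(4a)^j · √(π/(2a)), odd powers integrate to 0; here √(π/(2a)) = 0.66332.
Normalization: ∫|φ|² dx = 0.66332.
⟨x⟩ = -1.3500 and ⟨x²⟩ = 1.8925.
(Δx)² = 1.8925 − (-1.3500)² = 0.070028.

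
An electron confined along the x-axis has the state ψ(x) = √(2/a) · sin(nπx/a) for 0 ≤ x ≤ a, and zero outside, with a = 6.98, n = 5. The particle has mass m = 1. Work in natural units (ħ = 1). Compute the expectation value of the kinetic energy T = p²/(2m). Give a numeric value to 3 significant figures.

2.53

T = −(ħ²/2m) d²/dx², so ⟨T⟩ = −(ħ²/2m) ∫ ψ*·ψ'' dx; with m = 1.
d/dx sin(nπx/a) = (nπ/a)·cos(nπx/a) and d²/dx² sin(nπx/a) = −(nπ/a)²·sin(nπx/a); on 0 ≤ x ≤ a, ∫sin²(nπx/a) dx = a/2 and ∫sin(nπx/a)·cos(nπx/a) dx = 0.
⟨T⟩ = 2.5322.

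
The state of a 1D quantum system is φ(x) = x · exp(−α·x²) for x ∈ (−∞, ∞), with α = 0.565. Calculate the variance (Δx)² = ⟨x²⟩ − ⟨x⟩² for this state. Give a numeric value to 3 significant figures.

1.33

Compute ⟨x⟩ and ⟨x²⟩ separately, then (Δx)² = ⟨x²⟩ − ⟨x⟩².
Expand each integrand as polynomial × e^(−2αx²) and use ∫x^(2j)·e^(−2αx²) dx = (2j−1)!!/(4α)^j · √(π/(2α)), odd powers → 0; here √(π/(2α)) = 1.6674.
Normalization: ∫|φ|² dx = 0.73778.
⟨x⟩ = 0.0000 and ⟨x²⟩ = 1.3274.
(Δx)² = 1.3274 − (0.0000)² = 1.3274.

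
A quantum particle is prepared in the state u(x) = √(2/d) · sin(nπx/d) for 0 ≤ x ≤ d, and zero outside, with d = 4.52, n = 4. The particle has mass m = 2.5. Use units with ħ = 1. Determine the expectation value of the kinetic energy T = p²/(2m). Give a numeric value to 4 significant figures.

T = −(ħ²/2m) d²/dx², so ⟨T⟩ = −(ħ²/2m) ∫ u*·u'' dx; with m = 2.5.
d/dx sin(nπx/d) = (nπ/d)·cos(nπx/d) and d²/dx² sin(nπx/d) = −(nπ/d)²·sin(nπx/d); on 0 ≤ x ≤ d, ∫sin²(nπx/d) dx = d/2 and ∫sin(nπx/d)·cos(nπx/d) dx = 0.
⟨T⟩ = 1.5459.

1.546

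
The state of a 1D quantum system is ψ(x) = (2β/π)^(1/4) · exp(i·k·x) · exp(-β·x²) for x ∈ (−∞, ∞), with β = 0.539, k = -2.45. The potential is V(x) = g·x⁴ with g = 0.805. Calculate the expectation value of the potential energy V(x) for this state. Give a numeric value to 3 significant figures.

0.520

⟨V⟩ = ∫ V(x)·|ψ|² dx.
Gaussian moments: ∫x^(2j)·e^(−2βx²) dx = (2j−1)!!/(4β)^j · √(π/(2β)), odd powers integrate to 0; here √(π/(2β)) = 1.7071.
⟨V⟩ = 0.51954.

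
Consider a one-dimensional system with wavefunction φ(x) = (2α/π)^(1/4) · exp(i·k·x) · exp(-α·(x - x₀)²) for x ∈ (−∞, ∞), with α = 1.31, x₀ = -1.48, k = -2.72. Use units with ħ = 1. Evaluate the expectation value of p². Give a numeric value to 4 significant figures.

8.708

p² φ = −ħ² d²φ/dx²; ⟨p²⟩ = −ħ² ∫ φ*·φ'' dx.
Gaussian moments (u = x − x₀): ∫u^(2j)·e^(−2αu²) du = (2j−1)!!/(4α)^j · √(π/(2α)), odd powers integrate to 0; here √(π/(2α)) = 1.0950. Derivatives: φ′ = (ik − 2αu)·φ, φ″ = ((ik − 2αu)² − 2α)·φ; the odd-in-u pieces drop out.
⟨p²⟩ = 8.7084.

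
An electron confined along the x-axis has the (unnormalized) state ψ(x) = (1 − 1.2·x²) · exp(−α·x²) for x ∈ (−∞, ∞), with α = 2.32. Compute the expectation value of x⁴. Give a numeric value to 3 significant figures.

0.0129

⟨x⁴⟩ = ∫ x⁴·|ψ|² dx / ∫|ψ|² dx (integrals over the domain).
Expand each integrand as polynomial × e^(−2αx²) and use ∫x^(2j)·e^(−2αx²) dx = (2j−1)!!/(4α)^j · √(π/(2α)), odd powers → 0; here √(π/(2α)) = 0.82284.
State is unnormalized: ∫|ψ|² dx = 0.65131, and ∫ψ*·x⁴·ψ dx = 0.0083739, so ⟨x⁴⟩ = 0.0083739 / 0.65131.
⟨x⁴⟩ = 0.012857.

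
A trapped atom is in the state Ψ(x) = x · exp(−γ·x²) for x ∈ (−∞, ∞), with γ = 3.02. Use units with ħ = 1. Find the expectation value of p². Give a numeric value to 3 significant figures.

p² Ψ = −ħ² d²Ψ/dx²; ⟨p²⟩ = −ħ² ∫ Ψ*·Ψ'' dx / ∫|Ψ|² dx.
Expand each integrand as polynomial × e^(−2γx²) and use ∫x^(2j)·e^(−2γx²) dx = (2j−1)!!/(4γ)^j · √(π/(2γ)), odd powers → 0; here √(π/(2γ)) = 0.72120. Differentiate with the product rule, d/dx e^(−γx²) = −2γx·e^(−γx²).
State is unnormalized: ∫|Ψ|² dx = 0.059702, and ∫Ψ*·(−ħ² Ψ'') dx = 0.54090, so ⟨p²⟩ = 0.54090 / 0.059702.
⟨p²⟩ = 9.0600.

9.06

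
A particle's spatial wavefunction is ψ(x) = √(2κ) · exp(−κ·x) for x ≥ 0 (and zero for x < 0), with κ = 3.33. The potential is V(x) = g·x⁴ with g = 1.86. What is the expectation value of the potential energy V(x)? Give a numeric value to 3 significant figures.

⟨V⟩ = ∫ V(x)·|ψ|² dx.
Every integrand reduces to terms xʲ·e^(−2κx) on [0, ∞); use ∫₀^∞ xʲ·e^(−2κx) dx = j!/(2κ)^(j+1).
⟨V⟩ = 0.022690.

0.0227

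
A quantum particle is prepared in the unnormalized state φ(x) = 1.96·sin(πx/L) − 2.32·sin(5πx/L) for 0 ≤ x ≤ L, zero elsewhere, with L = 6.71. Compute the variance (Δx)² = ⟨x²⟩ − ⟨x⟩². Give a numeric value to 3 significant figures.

2.44

Compute ⟨x⟩ and ⟨x²⟩ separately, then (Δx)² = ⟨x²⟩ − ⟨x⟩².
On 0 ≤ x ≤ L (j ≠ l): ∫sin²(jπx/L) dx = L/2, ∫sin(jπx/L)·sin(lπx/L) dx = 0; diagonal moments ∫x·sin²(jπx/L) dx = L²/4, ∫x²·sin²(jπx/L) dx = L³·(1/6 − 1/(4j²π²)); cross terms ∫x·sin(jπx/L)·sin(lπx/L) dx = 0 for j + l even and −4jlL²/(π²(j² − l²)²) for j + l odd, ∫x²·sin(jπx/L)·sin(lπx/L) dx = (−1)^(j+l)·4jlL³/(π²(j² − l²)²); higher powers the same way via product-to-sum and parts.
Normalization: ∫|φ|² dx = 30.947.
⟨x⟩ = 3.3550 and ⟨x²⟩ = 13.692.
(Δx)² = 13.692 − (3.3550)² = 2.4365.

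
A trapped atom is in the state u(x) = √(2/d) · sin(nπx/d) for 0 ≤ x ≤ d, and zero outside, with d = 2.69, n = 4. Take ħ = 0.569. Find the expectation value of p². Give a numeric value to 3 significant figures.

p² u = −ħ² d²u/dx²; ⟨p²⟩ = −ħ² ∫ u*·u'' dx.
d/dx sin(nπx/d) = (nπ/d)·cos(nπx/d) and d²/dx² sin(nπx/d) = −(nπ/d)²·sin(nπx/d); on 0 ≤ x ≤ d, ∫sin²(nπx/d) dx = d/2 and ∫sin(nπx/d)·cos(nπx/d) dx = 0.
⟨p²⟩ = 7.0654.

7.07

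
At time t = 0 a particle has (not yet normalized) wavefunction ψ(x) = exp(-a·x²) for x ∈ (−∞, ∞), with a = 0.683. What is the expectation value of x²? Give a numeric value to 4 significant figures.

0.3660

⟨x²⟩ = ∫ x²·|ψ|² dx / ∫|ψ|² dx (integrals over the domain).
Gaussian moments: ∫x^(2j)·e^(−2ax²) dx = (2j−1)!!/(4a)^j · √(π/(2a)), odd powers integrate to 0; here √(π/(2a)) = 1.5165.
State is unnormalized: ∫|ψ|² dx = 1.5165, and ∫ψ*·x²·ψ dx = 0.55510, so ⟨x²⟩ = 0.55510 / 1.5165.
⟨x²⟩ = 0.36603.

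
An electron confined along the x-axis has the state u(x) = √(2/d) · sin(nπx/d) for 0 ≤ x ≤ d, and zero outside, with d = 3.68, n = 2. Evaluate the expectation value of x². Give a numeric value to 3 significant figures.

⟨x²⟩ = ∫ x²·|u|² dx (integrals over the domain).
With sin²θ = (1 − cos2θ)/2 on 0 ≤ x ≤ d: ∫sin²(nπx/d) dx = d/2, ∫x·sin²(nπx/d) dx = d²/4, ∫x²·sin²(nπx/d) dx = d³·(1/6 − 1/(4n²π²)); higher powers xᵏ the same way, integrating xᵏ·cos(2nπx/d) by parts.
⟨x²⟩ = 4.3426.

4.34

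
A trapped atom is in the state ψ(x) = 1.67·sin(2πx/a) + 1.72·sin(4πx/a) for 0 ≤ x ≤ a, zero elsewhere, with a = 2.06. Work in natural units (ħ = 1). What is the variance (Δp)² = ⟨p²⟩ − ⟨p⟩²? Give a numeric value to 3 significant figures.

Compute ⟨p⟩ and ⟨p²⟩ separately; (Δp)² = ⟨p²⟩ − ⟨p⟩².
d²/dx² sin(jπx/a) = −(jπ/a)²·sin(jπx/a); on 0 ≤ x ≤ a, ∫sin²(jπx/a) dx = a/2 and ∫sin(jπx/a)·sin(lπx/a) dx = 0 for j ≠ l, so only diagonal terms survive in ∫|ψ|² and ∫ψ·ψ″; ∫ψ·ψ′ dx = [ψ²/2] between the walls = 0.
Normalization: ∫|ψ|² dx = 5.9197.
⟨p⟩ = 0.0000 and ⟨p²⟩ = 23.669.
(Δp)² = 23.669 − (0.0000)² = 23.669.

23.7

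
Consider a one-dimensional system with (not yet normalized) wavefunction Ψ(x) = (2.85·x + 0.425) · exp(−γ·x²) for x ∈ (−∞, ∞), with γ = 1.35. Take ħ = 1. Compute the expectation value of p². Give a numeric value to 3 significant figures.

p² Ψ = −ħ² d²Ψ/dx²; ⟨p²⟩ = −ħ² ∫ Ψ*·Ψ'' dx / ∫|Ψ|² dx.
Expand each integrand as polynomial × e^(−2γx²) and use ∫x^(2j)·e^(−2γx²) dx = (2j−1)!!/(4γ)^j · √(π/(2γ)), odd powers → 0; here √(π/(2γ)) = 1.0787. Differentiate with the product rule, d/dx e^(−γx²) = −2γx·e^(−γx²).
State is unnormalized: ∫|Ψ|² dx = 1.8174, and ∫Ψ*·(−ħ² Ψ'') dx = 6.8342, so ⟨p²⟩ = 6.8342 / 1.8174.
⟨p²⟩ = 3.7605.

3.76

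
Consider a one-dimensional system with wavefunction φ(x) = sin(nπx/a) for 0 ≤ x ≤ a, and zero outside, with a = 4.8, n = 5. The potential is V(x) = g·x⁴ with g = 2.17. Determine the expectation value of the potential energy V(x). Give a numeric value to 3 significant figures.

⟨V⟩ = ∫ V(x)·|φ|² dx / ∫|φ|² dx.
With sin²θ = (1 − cos2θ)/2 on 0 ≤ x ≤ a: ∫sin²(nπx/a) dx = a/2, ∫x·sin²(nπx/a) dx = a²/4, ∫x²·sin²(nπx/a) dx = a³·(1/6 − 1/(4n²π²)); higher powers xᵏ the same way, integrating xᵏ·cos(2nπx/a) by parts.
State is unnormalized: ∫|φ|² dx = 2.4000, and ∫φ*·V(x)·φ dx = 541.79, so ⟨V⟩ = 541.79 / 2.4000.
⟨V⟩ = 225.75.

226.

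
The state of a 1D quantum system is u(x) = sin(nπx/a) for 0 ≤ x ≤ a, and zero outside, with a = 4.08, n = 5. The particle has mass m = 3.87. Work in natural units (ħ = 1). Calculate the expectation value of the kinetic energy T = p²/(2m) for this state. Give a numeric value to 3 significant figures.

1.92

T = −(ħ²/2m) d²/dx², so ⟨T⟩ = −(ħ²/2m) ∫ u*·u'' dx / ∫|u|² dx; with m = 3.87.
d/dx sin(nπx/a) = (nπ/a)·cos(nπx/a) and d²/dx² sin(nπx/a) = −(nπ/a)²·sin(nπx/a); on 0 ≤ x ≤ a, ∫sin²(nπx/a) dx = a/2 and ∫sin(nπx/a)·cos(nπx/a) dx = 0.
State is unnormalized: ∫|u|² dx = 2.0400, and ∫u*·(−ħ²/2m · u'') dx = 3.9067, so ⟨T⟩ = 3.9067 / 2.0400.
⟨T⟩ = 1.9150.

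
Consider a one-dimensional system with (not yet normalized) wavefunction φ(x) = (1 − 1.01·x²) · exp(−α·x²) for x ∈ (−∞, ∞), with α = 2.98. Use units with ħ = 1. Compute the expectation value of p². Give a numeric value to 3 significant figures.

4.27

p² φ = −ħ² d²φ/dx²; ⟨p²⟩ = −ħ² ∫ φ*·φ'' dx / ∫|φ|² dx.
Expand each integrand as polynomial × e^(−2αx²) and use ∫x^(2j)·e^(−2αx²) dx = (2j−1)!!/(4α)^j · √(π/(2α)), odd powers → 0; here √(π/(2α)) = 0.72603. Differentiate with the product rule, d/dx e^(−αx²) = −2αx·e^(−αx²).
State is unnormalized: ∫|φ|² dx = 0.61863, and ∫φ*·(−ħ² φ'') dx = 2.6389, so ⟨p²⟩ = 2.6389 / 0.61863.
⟨p²⟩ = 4.2658.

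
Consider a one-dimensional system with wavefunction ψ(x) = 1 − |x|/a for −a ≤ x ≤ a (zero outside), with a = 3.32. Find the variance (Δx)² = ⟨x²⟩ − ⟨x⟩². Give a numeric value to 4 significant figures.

1.102

Compute ⟨x⟩ and ⟨x²⟩ separately, then (Δx)² = ⟨x²⟩ − ⟨x⟩².
ψ is even, so ∫ over [−a, a] = 2∫₀ᵃ with ψ = 1 − x/a there: ∫₀ᵃ (1 − x/a)² dx = a/3, ∫₀ᵃ x²(1 − x/a)² dx = a³/30, ∫₀ᵃ x⁴(1 − x/a)² dx = a⁵/105.
Normalization: ∫|ψ|² dx = 2.2133.
⟨x⟩ = 0.0000 and ⟨x²⟩ = 1.1022.
(Δx)² = 1.1022 − (0.0000)² = 1.1022.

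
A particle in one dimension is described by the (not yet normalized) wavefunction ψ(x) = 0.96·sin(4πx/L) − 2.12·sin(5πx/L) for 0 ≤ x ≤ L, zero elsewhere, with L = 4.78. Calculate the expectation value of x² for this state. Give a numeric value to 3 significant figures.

⟨x²⟩ = ∫ x²·|ψ|² dx / ∫|ψ|² dx (integrals over the domain).
On 0 ≤ x ≤ L (j ≠ l): ∫sin²(jπx/L) dx = L/2, ∫sin(jπx/L)·sin(lπx/L) dx = 0; diagonal moments ∫x·sin²(jπx/L) dx = L²/4, ∫x²·sin²(jπx/L) dx = L³·(1/6 − 1/(4j²π²)); cross terms ∫x·sin(jπx/L)·sin(lπx/L) dx = 0 for j + l even and −4jlL²/(π²(j² − l²)²) for j + l odd, ∫x²·sin(jπx/L)·sin(lπx/L) dx = (−1)^(j+l)·4jlL³/(π²(j² − l²)²); higher powers the same way via product-to-sum and parts.
State is unnormalized: ∫|ψ|² dx = 12.944, and ∫ψ*·x²·ψ dx = 142.41, so ⟨x²⟩ = 142.41 / 12.944.
⟨x²⟩ = 11.002.

11.0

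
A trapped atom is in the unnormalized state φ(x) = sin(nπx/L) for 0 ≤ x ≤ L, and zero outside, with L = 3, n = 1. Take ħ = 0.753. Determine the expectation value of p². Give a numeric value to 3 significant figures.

p² φ = −ħ² d²φ/dx²; ⟨p²⟩ = −ħ² ∫ φ*·φ'' dx / ∫|φ|² dx.
d/dx sin(nπx/L) = (nπ/L)·cos(nπx/L) and d²/dx² sin(nπx/L) = −(nπ/L)²·sin(nπx/L); on 0 ≤ x ≤ L, ∫sin²(nπx/L) dx = L/2 and ∫sin(nπx/L)·cos(nπx/L) dx = 0.
State is unnormalized: ∫|φ|² dx = 1.5000, and ∫φ*·(−ħ² φ'') dx = 0.93269, so ⟨p²⟩ = 0.93269 / 1.5000.
⟨p²⟩ = 0.62179.

0.622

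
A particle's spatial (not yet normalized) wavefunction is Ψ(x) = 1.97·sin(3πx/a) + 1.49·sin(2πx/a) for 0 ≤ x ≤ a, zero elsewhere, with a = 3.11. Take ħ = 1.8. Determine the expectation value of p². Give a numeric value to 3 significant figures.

p² Ψ = −ħ² d²Ψ/dx²; ⟨p²⟩ = −ħ² ∫ Ψ*·Ψ'' dx / ∫|Ψ|² dx.
d²/dx² sin(jπx/a) = −(jπ/a)²·sin(jπx/a); on 0 ≤ x ≤ a, ∫sin²(jπx/a) dx = a/2 and ∫sin(jπx/a)·sin(lπx/a) dx = 0 for j ≠ l, so only diagonal terms survive in ∫|Ψ|² and ∫Ψ·Ψ″; ∫Ψ·Ψ′ dx = [Ψ²/2] between the walls = 0.
State is unnormalized: ∫|Ψ|² dx = 9.4871, and ∫Ψ*·(−ħ² Ψ'') dx = 225.22, so ⟨p²⟩ = 225.22 / 9.4871.
⟨p²⟩ = 23.740.

23.7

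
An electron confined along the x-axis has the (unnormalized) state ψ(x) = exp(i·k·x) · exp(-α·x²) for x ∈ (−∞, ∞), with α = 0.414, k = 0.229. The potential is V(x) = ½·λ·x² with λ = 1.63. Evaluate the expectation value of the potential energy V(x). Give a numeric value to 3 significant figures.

⟨V⟩ = ∫ V(x)·|ψ|² dx / ∫|ψ|² dx.
Gaussian moments: ∫x^(2j)·e^(−2αx²) dx = (2j−1)!!/(4α)^j · √(π/(2α)), odd powers integrate to 0; here √(π/(2α)) = 1.9479.
State is unnormalized: ∫|ψ|² dx = 1.9479, and ∫ψ*·V(x)·ψ dx = 0.95864, so ⟨V⟩ = 0.95864 / 1.9479.
⟨V⟩ = 0.49215.

0.492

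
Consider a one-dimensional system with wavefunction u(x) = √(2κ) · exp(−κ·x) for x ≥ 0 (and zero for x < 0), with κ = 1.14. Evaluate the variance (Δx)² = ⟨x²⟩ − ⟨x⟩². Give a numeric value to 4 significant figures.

Compute ⟨x⟩ and ⟨x²⟩ separately, then (Δx)² = ⟨x²⟩ − ⟨x⟩².
Every integrand reduces to terms xʲ·e^(−2κx) on [0, ∞); use ∫₀^∞ xʲ·e^(−2κx) dx = j!/(2κ)^(j+1).
⟨x⟩ = 0.43860 and ⟨x²⟩ = 0.38473.
(Δx)² = 0.38473 − (0.43860)² = 0.19237.

0.1924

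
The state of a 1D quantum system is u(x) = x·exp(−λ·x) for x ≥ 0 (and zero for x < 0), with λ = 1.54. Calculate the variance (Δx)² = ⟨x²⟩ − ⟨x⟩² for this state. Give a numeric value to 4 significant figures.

Compute ⟨x⟩ and ⟨x²⟩ separately, then (Δx)² = ⟨x²⟩ − ⟨x⟩².
Every integrand reduces to terms xʲ·e^(−2λx) on [0, ∞); use ∫₀^∞ xʲ·e^(−2λx) dx = j!/(2λ)^(j+1).
Normalization: ∫|u|² dx = 0.068451.
⟨x⟩ = 0.97403 and ⟨x²⟩ = 1.2650.
(Δx)² = 1.2650 − (0.97403)² = 0.31624.

0.3162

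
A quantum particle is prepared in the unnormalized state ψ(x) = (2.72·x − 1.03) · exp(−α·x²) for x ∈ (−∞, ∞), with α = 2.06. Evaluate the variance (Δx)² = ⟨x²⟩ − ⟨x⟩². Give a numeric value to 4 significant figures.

Compute ⟨x⟩ and ⟨x²⟩ separately, then (Δx)² = ⟨x²⟩ − ⟨x⟩².
Expand each integrand as polynomial × e^(−2αx²) and use ∫x^(2j)·e^(−2αx²) dx = (2j−1)!!/(4α)^j · √(π/(2α)), odd powers → 0; here √(π/(2α)) = 0.87323.
Normalization: ∫|ψ|² dx = 1.7104.
⟨x⟩ = -0.34716 and ⟨x²⟩ = 0.23262.
(Δx)² = 0.23262 − (-0.34716)² = 0.11210.

0.1121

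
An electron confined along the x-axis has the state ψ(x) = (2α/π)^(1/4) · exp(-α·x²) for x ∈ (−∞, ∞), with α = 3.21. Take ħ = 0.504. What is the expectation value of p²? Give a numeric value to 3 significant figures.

0.815

p² ψ = −ħ² d²ψ/dx²; ⟨p²⟩ = −ħ² ∫ ψ*·ψ'' dx.
Gaussian moments: ∫x^(2j)·e^(−2αx²) dx = (2j−1)!!/(4α)^j · √(π/(2α)), odd powers integrate to 0; here √(π/(2α)) = 0.69953. Derivatives: d/dx e^(−αx²) = −2αx·e^(−αx²), d²/dx² e^(−αx²) = (4α²x² − 2α)·e^(−αx²).
⟨p²⟩ = 0.81539.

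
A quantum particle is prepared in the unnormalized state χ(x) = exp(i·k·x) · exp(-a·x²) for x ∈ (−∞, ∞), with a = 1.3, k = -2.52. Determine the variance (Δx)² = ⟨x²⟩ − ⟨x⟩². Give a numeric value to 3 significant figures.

Compute ⟨x⟩ and ⟨x²⟩ separately, then (Δx)² = ⟨x²⟩ − ⟨x⟩².
Gaussian moments: ∫x^(2j)·e^(−2ax²) dx = (2j−1)!!/(4a)^j · √(π/(2a)), odd powers integrate to 0; here √(π/(2a)) = 1.0992.
Normalization: ∫|χ|² dx = 1.0992.
⟨x⟩ = 0.0000 and ⟨x²⟩ = 0.19231.
(Δx)² = 0.19231 − (0.0000)² = 0.19231.

0.192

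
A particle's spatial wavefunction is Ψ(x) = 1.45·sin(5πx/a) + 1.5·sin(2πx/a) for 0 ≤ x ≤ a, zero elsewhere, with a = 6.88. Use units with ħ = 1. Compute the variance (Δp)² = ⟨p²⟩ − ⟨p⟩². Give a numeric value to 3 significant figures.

2.95

Compute ⟨p⟩ and ⟨p²⟩ separately; (Δp)² = ⟨p²⟩ − ⟨p⟩².
d²/dx² sin(jπx/a) = −(jπ/a)²·sin(jπx/a); on 0 ≤ x ≤ a, ∫sin²(jπx/a) dx = a/2 and ∫sin(jπx/a)·sin(lπx/a) dx = 0 for j ≠ l, so only diagonal terms survive in ∫|Ψ|² and ∫Ψ·Ψ″; ∫Ψ·Ψ′ dx = [Ψ²/2] between the walls = 0.
Normalization: ∫|Ψ|² dx = 14.973.
⟨p⟩ = 0.0000 and ⟨p²⟩ = 2.9492.
(Δp)² = 2.9492 − (0.0000)² = 2.9492.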